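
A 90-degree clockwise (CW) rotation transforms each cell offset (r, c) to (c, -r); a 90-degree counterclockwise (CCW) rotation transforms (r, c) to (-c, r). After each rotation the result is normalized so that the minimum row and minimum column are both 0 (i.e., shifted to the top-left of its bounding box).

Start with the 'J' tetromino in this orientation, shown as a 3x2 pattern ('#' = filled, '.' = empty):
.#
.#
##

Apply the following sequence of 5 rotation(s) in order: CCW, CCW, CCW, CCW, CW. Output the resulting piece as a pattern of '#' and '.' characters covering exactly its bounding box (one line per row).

Answer: #..
###

Derivation:
Start:
.#
.#
##
After rotation 1 (CCW):
###
..#
After rotation 2 (CCW):
##
#.
#.
After rotation 3 (CCW):
#..
###
After rotation 4 (CCW):
.#
.#
##
After rotation 5 (CW):
#..
###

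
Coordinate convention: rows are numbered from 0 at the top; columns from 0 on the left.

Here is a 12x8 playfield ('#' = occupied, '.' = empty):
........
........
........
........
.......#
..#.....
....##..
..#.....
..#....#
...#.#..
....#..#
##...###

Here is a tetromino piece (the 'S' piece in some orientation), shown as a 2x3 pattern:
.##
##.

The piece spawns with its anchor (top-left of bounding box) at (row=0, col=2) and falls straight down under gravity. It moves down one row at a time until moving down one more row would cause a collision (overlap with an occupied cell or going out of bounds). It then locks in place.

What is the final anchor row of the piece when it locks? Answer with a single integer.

Spawn at (row=0, col=2). Try each row:
  row 0: fits
  row 1: fits
  row 2: fits
  row 3: fits
  row 4: blocked -> lock at row 3

Answer: 3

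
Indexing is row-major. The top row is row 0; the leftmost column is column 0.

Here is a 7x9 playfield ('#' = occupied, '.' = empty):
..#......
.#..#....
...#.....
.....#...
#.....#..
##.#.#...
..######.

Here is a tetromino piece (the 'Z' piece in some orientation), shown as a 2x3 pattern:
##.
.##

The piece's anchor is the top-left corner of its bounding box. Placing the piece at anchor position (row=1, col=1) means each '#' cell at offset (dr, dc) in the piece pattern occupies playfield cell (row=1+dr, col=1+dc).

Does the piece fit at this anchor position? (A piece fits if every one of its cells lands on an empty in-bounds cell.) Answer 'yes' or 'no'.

Answer: no

Derivation:
Check each piece cell at anchor (1, 1):
  offset (0,0) -> (1,1): occupied ('#') -> FAIL
  offset (0,1) -> (1,2): empty -> OK
  offset (1,1) -> (2,2): empty -> OK
  offset (1,2) -> (2,3): occupied ('#') -> FAIL
All cells valid: no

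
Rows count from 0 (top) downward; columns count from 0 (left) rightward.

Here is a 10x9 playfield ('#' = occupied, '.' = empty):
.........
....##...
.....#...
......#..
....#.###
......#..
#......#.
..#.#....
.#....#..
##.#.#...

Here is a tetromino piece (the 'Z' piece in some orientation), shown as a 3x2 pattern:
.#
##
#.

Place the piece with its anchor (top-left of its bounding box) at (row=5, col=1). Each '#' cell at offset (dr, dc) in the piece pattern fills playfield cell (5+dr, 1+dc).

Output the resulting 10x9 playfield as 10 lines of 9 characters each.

Answer: .........
....##...
.....#...
......#..
....#.###
..#...#..
###....#.
.##.#....
.#....#..
##.#.#...

Derivation:
Fill (5+0,1+1) = (5,2)
Fill (5+1,1+0) = (6,1)
Fill (5+1,1+1) = (6,2)
Fill (5+2,1+0) = (7,1)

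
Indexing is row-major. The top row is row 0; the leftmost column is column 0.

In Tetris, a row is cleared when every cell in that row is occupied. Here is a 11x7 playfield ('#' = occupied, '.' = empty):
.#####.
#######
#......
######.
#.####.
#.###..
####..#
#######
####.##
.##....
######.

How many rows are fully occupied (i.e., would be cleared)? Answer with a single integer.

Check each row:
  row 0: 2 empty cells -> not full
  row 1: 0 empty cells -> FULL (clear)
  row 2: 6 empty cells -> not full
  row 3: 1 empty cell -> not full
  row 4: 2 empty cells -> not full
  row 5: 3 empty cells -> not full
  row 6: 2 empty cells -> not full
  row 7: 0 empty cells -> FULL (clear)
  row 8: 1 empty cell -> not full
  row 9: 5 empty cells -> not full
  row 10: 1 empty cell -> not full
Total rows cleared: 2

Answer: 2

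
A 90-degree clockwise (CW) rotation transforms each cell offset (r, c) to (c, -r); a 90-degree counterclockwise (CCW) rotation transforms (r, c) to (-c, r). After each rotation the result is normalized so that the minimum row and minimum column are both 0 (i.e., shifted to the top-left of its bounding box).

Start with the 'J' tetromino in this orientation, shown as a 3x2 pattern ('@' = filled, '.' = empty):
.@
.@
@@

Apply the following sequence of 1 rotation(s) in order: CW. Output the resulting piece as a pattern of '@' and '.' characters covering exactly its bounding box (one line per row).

Answer: @..
@@@

Derivation:
Start:
.@
.@
@@
After rotation 1 (CW):
@..
@@@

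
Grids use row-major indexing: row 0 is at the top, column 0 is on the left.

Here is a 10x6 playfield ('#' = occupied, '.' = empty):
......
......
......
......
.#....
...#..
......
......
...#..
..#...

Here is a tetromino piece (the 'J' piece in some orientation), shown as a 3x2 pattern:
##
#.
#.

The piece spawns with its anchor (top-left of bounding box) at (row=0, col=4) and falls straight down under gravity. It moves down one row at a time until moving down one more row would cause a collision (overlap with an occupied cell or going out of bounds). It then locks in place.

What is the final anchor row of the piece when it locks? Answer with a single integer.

Answer: 7

Derivation:
Spawn at (row=0, col=4). Try each row:
  row 0: fits
  row 1: fits
  row 2: fits
  row 3: fits
  row 4: fits
  row 5: fits
  row 6: fits
  row 7: fits
  row 8: blocked -> lock at row 7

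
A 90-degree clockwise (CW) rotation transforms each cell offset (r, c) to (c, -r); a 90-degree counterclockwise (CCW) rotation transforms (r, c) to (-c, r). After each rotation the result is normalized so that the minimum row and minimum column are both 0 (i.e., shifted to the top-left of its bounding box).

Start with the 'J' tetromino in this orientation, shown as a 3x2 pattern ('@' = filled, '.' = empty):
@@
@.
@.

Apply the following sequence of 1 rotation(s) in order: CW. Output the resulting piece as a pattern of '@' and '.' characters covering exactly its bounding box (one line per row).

Start:
@@
@.
@.
After rotation 1 (CW):
@@@
..@

Answer: @@@
..@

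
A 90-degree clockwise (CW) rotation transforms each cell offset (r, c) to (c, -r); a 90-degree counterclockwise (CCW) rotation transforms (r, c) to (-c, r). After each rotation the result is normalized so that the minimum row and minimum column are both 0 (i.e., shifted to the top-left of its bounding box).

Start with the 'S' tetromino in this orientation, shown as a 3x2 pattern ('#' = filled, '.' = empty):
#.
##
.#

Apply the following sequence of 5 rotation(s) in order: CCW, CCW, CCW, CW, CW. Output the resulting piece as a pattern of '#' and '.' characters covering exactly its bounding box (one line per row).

Start:
#.
##
.#
After rotation 1 (CCW):
.##
##.
After rotation 2 (CCW):
#.
##
.#
After rotation 3 (CCW):
.##
##.
After rotation 4 (CW):
#.
##
.#
After rotation 5 (CW):
.##
##.

Answer: .##
##.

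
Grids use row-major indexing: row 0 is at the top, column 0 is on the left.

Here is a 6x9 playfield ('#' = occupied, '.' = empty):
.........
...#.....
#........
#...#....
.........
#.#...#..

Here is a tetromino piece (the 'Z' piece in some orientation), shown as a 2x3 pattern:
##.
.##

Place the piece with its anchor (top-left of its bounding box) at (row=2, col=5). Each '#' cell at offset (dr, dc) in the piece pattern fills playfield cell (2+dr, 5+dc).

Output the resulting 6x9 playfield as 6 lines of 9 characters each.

Answer: .........
...#.....
#....##..
#...#.##.
.........
#.#...#..

Derivation:
Fill (2+0,5+0) = (2,5)
Fill (2+0,5+1) = (2,6)
Fill (2+1,5+1) = (3,6)
Fill (2+1,5+2) = (3,7)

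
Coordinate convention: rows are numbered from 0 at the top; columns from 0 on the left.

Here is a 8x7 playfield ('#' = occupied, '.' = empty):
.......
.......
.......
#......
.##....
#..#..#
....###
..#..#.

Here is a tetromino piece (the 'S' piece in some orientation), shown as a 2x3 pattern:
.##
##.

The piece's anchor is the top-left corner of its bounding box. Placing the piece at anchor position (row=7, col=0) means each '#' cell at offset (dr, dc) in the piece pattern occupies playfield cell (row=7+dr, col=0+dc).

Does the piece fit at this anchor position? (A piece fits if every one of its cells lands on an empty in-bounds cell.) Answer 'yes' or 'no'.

Answer: no

Derivation:
Check each piece cell at anchor (7, 0):
  offset (0,1) -> (7,1): empty -> OK
  offset (0,2) -> (7,2): occupied ('#') -> FAIL
  offset (1,0) -> (8,0): out of bounds -> FAIL
  offset (1,1) -> (8,1): out of bounds -> FAIL
All cells valid: no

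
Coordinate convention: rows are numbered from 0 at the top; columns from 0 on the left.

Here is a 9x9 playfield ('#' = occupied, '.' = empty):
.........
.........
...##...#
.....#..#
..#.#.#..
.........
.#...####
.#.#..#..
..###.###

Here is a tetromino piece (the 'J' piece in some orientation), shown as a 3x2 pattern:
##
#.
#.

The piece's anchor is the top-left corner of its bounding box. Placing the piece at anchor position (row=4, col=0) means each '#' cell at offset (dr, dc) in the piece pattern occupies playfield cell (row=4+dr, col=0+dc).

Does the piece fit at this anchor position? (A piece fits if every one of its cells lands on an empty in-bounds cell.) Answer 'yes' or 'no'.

Answer: yes

Derivation:
Check each piece cell at anchor (4, 0):
  offset (0,0) -> (4,0): empty -> OK
  offset (0,1) -> (4,1): empty -> OK
  offset (1,0) -> (5,0): empty -> OK
  offset (2,0) -> (6,0): empty -> OK
All cells valid: yes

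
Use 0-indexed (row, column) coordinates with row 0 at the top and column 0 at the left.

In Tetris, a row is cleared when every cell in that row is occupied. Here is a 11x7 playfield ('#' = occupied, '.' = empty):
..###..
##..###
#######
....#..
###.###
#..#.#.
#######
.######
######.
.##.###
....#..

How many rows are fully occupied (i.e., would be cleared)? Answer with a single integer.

Answer: 2

Derivation:
Check each row:
  row 0: 4 empty cells -> not full
  row 1: 2 empty cells -> not full
  row 2: 0 empty cells -> FULL (clear)
  row 3: 6 empty cells -> not full
  row 4: 1 empty cell -> not full
  row 5: 4 empty cells -> not full
  row 6: 0 empty cells -> FULL (clear)
  row 7: 1 empty cell -> not full
  row 8: 1 empty cell -> not full
  row 9: 2 empty cells -> not full
  row 10: 6 empty cells -> not full
Total rows cleared: 2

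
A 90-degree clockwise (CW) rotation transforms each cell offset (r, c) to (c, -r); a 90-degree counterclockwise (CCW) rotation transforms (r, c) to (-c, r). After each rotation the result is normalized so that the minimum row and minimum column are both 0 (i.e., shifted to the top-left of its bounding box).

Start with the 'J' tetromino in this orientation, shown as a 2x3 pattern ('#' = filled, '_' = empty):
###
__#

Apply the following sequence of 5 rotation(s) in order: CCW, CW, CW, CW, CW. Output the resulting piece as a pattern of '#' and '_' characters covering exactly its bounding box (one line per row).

Start:
###
__#
After rotation 1 (CCW):
##
#_
#_
After rotation 2 (CW):
###
__#
After rotation 3 (CW):
_#
_#
##
After rotation 4 (CW):
#__
###
After rotation 5 (CW):
##
#_
#_

Answer: ##
#_
#_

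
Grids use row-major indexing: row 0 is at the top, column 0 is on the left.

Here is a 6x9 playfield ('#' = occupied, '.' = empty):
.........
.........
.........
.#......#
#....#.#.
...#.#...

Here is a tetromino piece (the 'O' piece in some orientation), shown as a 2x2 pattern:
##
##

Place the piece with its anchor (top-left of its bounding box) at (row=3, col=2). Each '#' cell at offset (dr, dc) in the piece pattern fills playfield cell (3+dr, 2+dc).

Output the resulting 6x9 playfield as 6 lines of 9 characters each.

Answer: .........
.........
.........
.###....#
#.##.#.#.
...#.#...

Derivation:
Fill (3+0,2+0) = (3,2)
Fill (3+0,2+1) = (3,3)
Fill (3+1,2+0) = (4,2)
Fill (3+1,2+1) = (4,3)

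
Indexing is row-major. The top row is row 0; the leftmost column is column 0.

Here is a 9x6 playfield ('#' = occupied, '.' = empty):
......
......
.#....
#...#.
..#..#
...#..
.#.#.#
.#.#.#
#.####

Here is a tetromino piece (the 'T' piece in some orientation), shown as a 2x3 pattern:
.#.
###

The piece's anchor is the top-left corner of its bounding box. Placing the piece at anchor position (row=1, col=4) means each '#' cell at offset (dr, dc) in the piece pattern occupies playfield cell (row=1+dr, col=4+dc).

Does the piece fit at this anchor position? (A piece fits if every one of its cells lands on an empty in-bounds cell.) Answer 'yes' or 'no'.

Answer: no

Derivation:
Check each piece cell at anchor (1, 4):
  offset (0,1) -> (1,5): empty -> OK
  offset (1,0) -> (2,4): empty -> OK
  offset (1,1) -> (2,5): empty -> OK
  offset (1,2) -> (2,6): out of bounds -> FAIL
All cells valid: no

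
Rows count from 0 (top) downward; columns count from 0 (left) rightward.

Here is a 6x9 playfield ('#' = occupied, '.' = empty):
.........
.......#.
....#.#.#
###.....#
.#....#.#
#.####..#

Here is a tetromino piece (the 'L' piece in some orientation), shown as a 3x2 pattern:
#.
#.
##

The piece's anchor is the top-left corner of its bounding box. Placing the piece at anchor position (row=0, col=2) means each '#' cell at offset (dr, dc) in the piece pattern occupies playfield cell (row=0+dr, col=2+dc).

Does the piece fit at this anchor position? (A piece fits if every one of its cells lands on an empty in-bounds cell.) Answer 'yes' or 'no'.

Answer: yes

Derivation:
Check each piece cell at anchor (0, 2):
  offset (0,0) -> (0,2): empty -> OK
  offset (1,0) -> (1,2): empty -> OK
  offset (2,0) -> (2,2): empty -> OK
  offset (2,1) -> (2,3): empty -> OK
All cells valid: yes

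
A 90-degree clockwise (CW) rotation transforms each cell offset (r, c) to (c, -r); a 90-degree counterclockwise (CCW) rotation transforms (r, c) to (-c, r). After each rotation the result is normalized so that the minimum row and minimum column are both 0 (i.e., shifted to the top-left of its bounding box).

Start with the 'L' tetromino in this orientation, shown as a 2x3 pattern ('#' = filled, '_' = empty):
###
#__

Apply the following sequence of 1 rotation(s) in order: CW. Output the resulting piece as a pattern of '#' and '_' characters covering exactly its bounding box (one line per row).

Answer: ##
_#
_#

Derivation:
Start:
###
#__
After rotation 1 (CW):
##
_#
_#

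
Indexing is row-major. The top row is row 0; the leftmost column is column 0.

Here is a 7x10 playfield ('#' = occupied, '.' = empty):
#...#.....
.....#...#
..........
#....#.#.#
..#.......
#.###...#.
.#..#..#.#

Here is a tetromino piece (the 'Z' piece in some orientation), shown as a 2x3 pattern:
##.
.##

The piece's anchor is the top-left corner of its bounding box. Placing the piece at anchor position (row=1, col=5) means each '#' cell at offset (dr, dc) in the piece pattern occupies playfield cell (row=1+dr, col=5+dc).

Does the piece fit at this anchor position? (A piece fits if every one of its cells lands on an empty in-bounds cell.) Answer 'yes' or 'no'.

Check each piece cell at anchor (1, 5):
  offset (0,0) -> (1,5): occupied ('#') -> FAIL
  offset (0,1) -> (1,6): empty -> OK
  offset (1,1) -> (2,6): empty -> OK
  offset (1,2) -> (2,7): empty -> OK
All cells valid: no

Answer: no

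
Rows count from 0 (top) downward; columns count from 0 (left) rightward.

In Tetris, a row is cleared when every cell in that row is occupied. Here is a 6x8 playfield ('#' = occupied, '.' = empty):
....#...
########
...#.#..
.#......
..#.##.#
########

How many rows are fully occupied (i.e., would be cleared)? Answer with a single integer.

Answer: 2

Derivation:
Check each row:
  row 0: 7 empty cells -> not full
  row 1: 0 empty cells -> FULL (clear)
  row 2: 6 empty cells -> not full
  row 3: 7 empty cells -> not full
  row 4: 4 empty cells -> not full
  row 5: 0 empty cells -> FULL (clear)
Total rows cleared: 2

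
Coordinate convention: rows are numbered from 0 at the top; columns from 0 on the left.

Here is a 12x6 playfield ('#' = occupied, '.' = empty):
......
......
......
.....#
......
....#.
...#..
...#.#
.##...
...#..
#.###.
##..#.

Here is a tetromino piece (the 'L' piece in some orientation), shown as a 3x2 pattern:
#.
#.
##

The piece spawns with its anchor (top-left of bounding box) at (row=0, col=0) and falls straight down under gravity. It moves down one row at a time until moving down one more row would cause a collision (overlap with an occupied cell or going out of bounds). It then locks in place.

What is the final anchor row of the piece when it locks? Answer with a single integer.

Spawn at (row=0, col=0). Try each row:
  row 0: fits
  row 1: fits
  row 2: fits
  row 3: fits
  row 4: fits
  row 5: fits
  row 6: blocked -> lock at row 5

Answer: 5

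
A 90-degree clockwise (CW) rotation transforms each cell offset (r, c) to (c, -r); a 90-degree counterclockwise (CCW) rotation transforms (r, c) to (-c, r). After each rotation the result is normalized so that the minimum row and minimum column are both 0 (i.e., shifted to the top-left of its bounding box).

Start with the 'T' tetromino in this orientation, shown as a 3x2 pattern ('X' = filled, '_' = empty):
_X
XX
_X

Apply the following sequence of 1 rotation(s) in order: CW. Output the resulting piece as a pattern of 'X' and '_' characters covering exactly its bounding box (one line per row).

Answer: _X_
XXX

Derivation:
Start:
_X
XX
_X
After rotation 1 (CW):
_X_
XXX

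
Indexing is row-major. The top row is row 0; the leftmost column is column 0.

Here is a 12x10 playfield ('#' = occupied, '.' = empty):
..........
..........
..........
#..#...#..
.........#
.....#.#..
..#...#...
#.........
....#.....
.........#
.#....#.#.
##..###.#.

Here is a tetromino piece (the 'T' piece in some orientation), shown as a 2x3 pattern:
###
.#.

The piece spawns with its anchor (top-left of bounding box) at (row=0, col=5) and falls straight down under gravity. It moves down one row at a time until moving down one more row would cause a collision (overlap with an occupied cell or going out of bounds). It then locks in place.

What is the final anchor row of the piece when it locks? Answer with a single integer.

Spawn at (row=0, col=5). Try each row:
  row 0: fits
  row 1: fits
  row 2: fits
  row 3: blocked -> lock at row 2

Answer: 2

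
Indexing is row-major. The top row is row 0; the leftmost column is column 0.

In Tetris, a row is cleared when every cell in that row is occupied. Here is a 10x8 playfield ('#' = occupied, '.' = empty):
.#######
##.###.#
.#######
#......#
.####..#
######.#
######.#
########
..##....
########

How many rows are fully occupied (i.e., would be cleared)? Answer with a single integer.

Answer: 2

Derivation:
Check each row:
  row 0: 1 empty cell -> not full
  row 1: 2 empty cells -> not full
  row 2: 1 empty cell -> not full
  row 3: 6 empty cells -> not full
  row 4: 3 empty cells -> not full
  row 5: 1 empty cell -> not full
  row 6: 1 empty cell -> not full
  row 7: 0 empty cells -> FULL (clear)
  row 8: 6 empty cells -> not full
  row 9: 0 empty cells -> FULL (clear)
Total rows cleared: 2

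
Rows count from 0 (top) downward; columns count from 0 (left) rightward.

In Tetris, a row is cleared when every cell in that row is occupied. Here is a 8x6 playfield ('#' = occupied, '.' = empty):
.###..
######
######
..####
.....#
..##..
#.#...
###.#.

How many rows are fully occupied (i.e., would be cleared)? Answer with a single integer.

Answer: 2

Derivation:
Check each row:
  row 0: 3 empty cells -> not full
  row 1: 0 empty cells -> FULL (clear)
  row 2: 0 empty cells -> FULL (clear)
  row 3: 2 empty cells -> not full
  row 4: 5 empty cells -> not full
  row 5: 4 empty cells -> not full
  row 6: 4 empty cells -> not full
  row 7: 2 empty cells -> not full
Total rows cleared: 2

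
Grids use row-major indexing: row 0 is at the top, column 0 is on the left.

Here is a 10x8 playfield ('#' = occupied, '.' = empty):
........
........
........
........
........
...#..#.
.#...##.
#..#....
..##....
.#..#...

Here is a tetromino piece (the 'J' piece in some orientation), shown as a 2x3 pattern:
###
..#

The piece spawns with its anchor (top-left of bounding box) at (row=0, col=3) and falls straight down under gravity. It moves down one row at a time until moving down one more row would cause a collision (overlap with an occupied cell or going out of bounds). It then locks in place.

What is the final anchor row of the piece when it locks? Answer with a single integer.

Answer: 4

Derivation:
Spawn at (row=0, col=3). Try each row:
  row 0: fits
  row 1: fits
  row 2: fits
  row 3: fits
  row 4: fits
  row 5: blocked -> lock at row 4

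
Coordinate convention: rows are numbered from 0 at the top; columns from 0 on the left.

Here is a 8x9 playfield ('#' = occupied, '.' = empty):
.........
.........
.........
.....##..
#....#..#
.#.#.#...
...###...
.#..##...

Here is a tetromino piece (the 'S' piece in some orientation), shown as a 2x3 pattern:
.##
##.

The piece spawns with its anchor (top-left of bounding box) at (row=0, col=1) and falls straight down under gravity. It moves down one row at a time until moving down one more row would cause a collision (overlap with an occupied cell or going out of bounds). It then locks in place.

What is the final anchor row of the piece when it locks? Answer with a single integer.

Spawn at (row=0, col=1). Try each row:
  row 0: fits
  row 1: fits
  row 2: fits
  row 3: fits
  row 4: blocked -> lock at row 3

Answer: 3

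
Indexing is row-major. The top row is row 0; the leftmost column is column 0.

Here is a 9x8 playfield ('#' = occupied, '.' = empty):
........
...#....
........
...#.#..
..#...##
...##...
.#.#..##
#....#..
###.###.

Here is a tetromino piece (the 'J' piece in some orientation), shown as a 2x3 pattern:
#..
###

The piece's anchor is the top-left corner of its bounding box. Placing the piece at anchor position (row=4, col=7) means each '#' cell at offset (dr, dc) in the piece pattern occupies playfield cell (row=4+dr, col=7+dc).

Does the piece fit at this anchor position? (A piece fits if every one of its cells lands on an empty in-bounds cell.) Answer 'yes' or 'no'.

Check each piece cell at anchor (4, 7):
  offset (0,0) -> (4,7): occupied ('#') -> FAIL
  offset (1,0) -> (5,7): empty -> OK
  offset (1,1) -> (5,8): out of bounds -> FAIL
  offset (1,2) -> (5,9): out of bounds -> FAIL
All cells valid: no

Answer: no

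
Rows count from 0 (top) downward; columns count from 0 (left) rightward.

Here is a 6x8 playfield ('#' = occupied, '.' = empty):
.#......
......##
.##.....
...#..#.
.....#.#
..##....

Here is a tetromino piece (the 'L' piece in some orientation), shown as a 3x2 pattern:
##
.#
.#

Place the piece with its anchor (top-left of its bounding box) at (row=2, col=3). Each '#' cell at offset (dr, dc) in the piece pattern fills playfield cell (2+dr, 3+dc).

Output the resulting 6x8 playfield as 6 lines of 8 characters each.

Answer: .#......
......##
.####...
...##.#.
....##.#
..##....

Derivation:
Fill (2+0,3+0) = (2,3)
Fill (2+0,3+1) = (2,4)
Fill (2+1,3+1) = (3,4)
Fill (2+2,3+1) = (4,4)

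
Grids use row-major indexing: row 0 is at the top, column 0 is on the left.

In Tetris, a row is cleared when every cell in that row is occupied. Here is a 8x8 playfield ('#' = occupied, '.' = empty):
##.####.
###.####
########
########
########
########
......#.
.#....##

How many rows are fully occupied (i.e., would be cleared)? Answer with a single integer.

Answer: 4

Derivation:
Check each row:
  row 0: 2 empty cells -> not full
  row 1: 1 empty cell -> not full
  row 2: 0 empty cells -> FULL (clear)
  row 3: 0 empty cells -> FULL (clear)
  row 4: 0 empty cells -> FULL (clear)
  row 5: 0 empty cells -> FULL (clear)
  row 6: 7 empty cells -> not full
  row 7: 5 empty cells -> not full
Total rows cleared: 4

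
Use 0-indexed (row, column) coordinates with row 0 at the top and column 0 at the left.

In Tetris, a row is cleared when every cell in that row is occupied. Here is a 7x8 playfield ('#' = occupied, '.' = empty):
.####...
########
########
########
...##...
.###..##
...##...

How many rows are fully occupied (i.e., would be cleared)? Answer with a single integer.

Check each row:
  row 0: 4 empty cells -> not full
  row 1: 0 empty cells -> FULL (clear)
  row 2: 0 empty cells -> FULL (clear)
  row 3: 0 empty cells -> FULL (clear)
  row 4: 6 empty cells -> not full
  row 5: 3 empty cells -> not full
  row 6: 6 empty cells -> not full
Total rows cleared: 3

Answer: 3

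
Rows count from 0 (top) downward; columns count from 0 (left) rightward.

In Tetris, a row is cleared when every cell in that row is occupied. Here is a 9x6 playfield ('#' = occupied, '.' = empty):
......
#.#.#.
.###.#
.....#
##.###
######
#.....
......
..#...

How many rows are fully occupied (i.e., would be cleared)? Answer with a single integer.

Check each row:
  row 0: 6 empty cells -> not full
  row 1: 3 empty cells -> not full
  row 2: 2 empty cells -> not full
  row 3: 5 empty cells -> not full
  row 4: 1 empty cell -> not full
  row 5: 0 empty cells -> FULL (clear)
  row 6: 5 empty cells -> not full
  row 7: 6 empty cells -> not full
  row 8: 5 empty cells -> not full
Total rows cleared: 1

Answer: 1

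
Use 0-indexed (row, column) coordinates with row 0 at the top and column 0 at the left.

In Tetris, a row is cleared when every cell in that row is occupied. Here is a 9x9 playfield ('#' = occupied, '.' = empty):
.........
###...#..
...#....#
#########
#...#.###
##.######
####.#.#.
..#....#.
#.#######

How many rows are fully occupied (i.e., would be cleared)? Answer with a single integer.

Check each row:
  row 0: 9 empty cells -> not full
  row 1: 5 empty cells -> not full
  row 2: 7 empty cells -> not full
  row 3: 0 empty cells -> FULL (clear)
  row 4: 4 empty cells -> not full
  row 5: 1 empty cell -> not full
  row 6: 3 empty cells -> not full
  row 7: 7 empty cells -> not full
  row 8: 1 empty cell -> not full
Total rows cleared: 1

Answer: 1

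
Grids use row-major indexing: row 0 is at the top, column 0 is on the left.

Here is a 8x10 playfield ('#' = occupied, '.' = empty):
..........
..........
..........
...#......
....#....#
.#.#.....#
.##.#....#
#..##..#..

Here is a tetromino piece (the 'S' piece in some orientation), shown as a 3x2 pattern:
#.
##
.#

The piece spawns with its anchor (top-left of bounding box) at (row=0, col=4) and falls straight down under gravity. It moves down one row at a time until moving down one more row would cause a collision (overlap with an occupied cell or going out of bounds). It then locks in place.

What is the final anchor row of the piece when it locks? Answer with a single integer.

Answer: 2

Derivation:
Spawn at (row=0, col=4). Try each row:
  row 0: fits
  row 1: fits
  row 2: fits
  row 3: blocked -> lock at row 2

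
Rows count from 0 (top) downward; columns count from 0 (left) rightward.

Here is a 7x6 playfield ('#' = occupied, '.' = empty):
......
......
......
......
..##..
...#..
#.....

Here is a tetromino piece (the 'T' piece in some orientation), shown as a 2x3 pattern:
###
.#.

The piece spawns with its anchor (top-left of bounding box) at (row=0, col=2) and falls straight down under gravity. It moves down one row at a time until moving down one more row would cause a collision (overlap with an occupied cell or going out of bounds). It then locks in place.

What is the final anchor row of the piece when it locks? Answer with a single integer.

Spawn at (row=0, col=2). Try each row:
  row 0: fits
  row 1: fits
  row 2: fits
  row 3: blocked -> lock at row 2

Answer: 2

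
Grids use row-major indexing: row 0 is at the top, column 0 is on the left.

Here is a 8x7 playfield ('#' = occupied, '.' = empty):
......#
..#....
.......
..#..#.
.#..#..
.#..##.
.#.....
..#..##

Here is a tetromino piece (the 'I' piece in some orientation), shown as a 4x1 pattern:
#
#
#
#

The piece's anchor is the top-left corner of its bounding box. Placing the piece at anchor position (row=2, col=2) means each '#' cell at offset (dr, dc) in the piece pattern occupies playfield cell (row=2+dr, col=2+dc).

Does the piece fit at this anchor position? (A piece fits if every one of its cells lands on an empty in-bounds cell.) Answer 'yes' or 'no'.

Check each piece cell at anchor (2, 2):
  offset (0,0) -> (2,2): empty -> OK
  offset (1,0) -> (3,2): occupied ('#') -> FAIL
  offset (2,0) -> (4,2): empty -> OK
  offset (3,0) -> (5,2): empty -> OK
All cells valid: no

Answer: no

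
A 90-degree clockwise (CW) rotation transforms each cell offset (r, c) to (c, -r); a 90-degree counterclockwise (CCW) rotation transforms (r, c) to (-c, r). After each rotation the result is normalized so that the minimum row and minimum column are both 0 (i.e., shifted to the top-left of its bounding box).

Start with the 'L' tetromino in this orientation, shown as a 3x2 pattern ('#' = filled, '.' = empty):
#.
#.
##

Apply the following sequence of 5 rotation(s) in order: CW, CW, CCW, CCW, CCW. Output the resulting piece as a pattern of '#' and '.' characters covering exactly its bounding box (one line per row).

Answer: ..#
###

Derivation:
Start:
#.
#.
##
After rotation 1 (CW):
###
#..
After rotation 2 (CW):
##
.#
.#
After rotation 3 (CCW):
###
#..
After rotation 4 (CCW):
#.
#.
##
After rotation 5 (CCW):
..#
###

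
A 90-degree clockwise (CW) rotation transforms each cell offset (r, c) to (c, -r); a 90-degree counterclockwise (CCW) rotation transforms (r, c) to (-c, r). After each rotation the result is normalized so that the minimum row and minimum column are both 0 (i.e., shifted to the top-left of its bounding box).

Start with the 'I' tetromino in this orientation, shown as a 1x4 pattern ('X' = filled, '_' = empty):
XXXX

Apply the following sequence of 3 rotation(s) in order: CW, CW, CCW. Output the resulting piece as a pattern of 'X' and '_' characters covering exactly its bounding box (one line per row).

Answer: X
X
X
X

Derivation:
Start:
XXXX
After rotation 1 (CW):
X
X
X
X
After rotation 2 (CW):
XXXX
After rotation 3 (CCW):
X
X
X
X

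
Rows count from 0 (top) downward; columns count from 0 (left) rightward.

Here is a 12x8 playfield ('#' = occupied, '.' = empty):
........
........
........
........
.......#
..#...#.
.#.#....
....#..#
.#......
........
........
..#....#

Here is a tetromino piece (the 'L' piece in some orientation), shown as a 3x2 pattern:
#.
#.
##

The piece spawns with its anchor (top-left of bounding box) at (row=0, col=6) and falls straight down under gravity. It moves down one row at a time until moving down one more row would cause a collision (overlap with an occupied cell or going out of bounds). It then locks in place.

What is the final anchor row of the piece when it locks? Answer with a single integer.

Spawn at (row=0, col=6). Try each row:
  row 0: fits
  row 1: fits
  row 2: blocked -> lock at row 1

Answer: 1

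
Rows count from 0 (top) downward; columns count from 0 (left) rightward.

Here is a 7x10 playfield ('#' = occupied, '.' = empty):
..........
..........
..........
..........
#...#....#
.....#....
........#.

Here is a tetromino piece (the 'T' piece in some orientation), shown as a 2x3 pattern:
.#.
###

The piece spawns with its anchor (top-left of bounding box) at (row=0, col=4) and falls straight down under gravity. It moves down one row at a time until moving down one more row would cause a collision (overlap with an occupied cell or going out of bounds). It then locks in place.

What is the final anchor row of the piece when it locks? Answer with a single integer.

Spawn at (row=0, col=4). Try each row:
  row 0: fits
  row 1: fits
  row 2: fits
  row 3: blocked -> lock at row 2

Answer: 2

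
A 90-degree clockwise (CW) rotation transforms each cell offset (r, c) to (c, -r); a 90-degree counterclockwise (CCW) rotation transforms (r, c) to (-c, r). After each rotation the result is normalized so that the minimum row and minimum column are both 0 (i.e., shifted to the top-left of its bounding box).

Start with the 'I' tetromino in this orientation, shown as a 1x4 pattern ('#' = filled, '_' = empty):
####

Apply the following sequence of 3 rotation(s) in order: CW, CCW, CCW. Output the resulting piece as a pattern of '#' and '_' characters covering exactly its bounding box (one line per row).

Start:
####
After rotation 1 (CW):
#
#
#
#
After rotation 2 (CCW):
####
After rotation 3 (CCW):
#
#
#
#

Answer: #
#
#
#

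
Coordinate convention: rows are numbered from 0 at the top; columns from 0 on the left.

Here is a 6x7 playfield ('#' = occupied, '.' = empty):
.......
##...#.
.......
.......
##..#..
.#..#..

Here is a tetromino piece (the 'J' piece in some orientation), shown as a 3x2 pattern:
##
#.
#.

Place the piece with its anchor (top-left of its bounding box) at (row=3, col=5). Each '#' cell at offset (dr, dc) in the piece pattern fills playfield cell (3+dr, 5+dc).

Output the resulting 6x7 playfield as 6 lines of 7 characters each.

Fill (3+0,5+0) = (3,5)
Fill (3+0,5+1) = (3,6)
Fill (3+1,5+0) = (4,5)
Fill (3+2,5+0) = (5,5)

Answer: .......
##...#.
.......
.....##
##..##.
.#..##.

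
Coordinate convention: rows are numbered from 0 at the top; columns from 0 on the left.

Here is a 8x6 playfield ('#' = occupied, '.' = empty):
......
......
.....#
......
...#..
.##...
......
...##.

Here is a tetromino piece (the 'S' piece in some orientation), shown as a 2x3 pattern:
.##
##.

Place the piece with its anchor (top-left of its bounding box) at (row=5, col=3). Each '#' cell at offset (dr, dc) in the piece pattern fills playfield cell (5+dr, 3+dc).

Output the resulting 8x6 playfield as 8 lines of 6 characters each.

Fill (5+0,3+1) = (5,4)
Fill (5+0,3+2) = (5,5)
Fill (5+1,3+0) = (6,3)
Fill (5+1,3+1) = (6,4)

Answer: ......
......
.....#
......
...#..
.##.##
...##.
...##.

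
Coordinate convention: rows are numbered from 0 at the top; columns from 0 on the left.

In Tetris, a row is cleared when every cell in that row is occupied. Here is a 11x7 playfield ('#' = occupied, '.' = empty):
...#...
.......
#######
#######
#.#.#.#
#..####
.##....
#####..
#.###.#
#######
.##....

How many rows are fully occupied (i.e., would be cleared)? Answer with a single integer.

Check each row:
  row 0: 6 empty cells -> not full
  row 1: 7 empty cells -> not full
  row 2: 0 empty cells -> FULL (clear)
  row 3: 0 empty cells -> FULL (clear)
  row 4: 3 empty cells -> not full
  row 5: 2 empty cells -> not full
  row 6: 5 empty cells -> not full
  row 7: 2 empty cells -> not full
  row 8: 2 empty cells -> not full
  row 9: 0 empty cells -> FULL (clear)
  row 10: 5 empty cells -> not full
Total rows cleared: 3

Answer: 3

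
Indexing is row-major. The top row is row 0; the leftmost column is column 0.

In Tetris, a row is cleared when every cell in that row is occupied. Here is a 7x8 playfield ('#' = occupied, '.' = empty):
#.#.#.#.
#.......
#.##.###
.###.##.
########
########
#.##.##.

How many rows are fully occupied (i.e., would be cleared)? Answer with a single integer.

Check each row:
  row 0: 4 empty cells -> not full
  row 1: 7 empty cells -> not full
  row 2: 2 empty cells -> not full
  row 3: 3 empty cells -> not full
  row 4: 0 empty cells -> FULL (clear)
  row 5: 0 empty cells -> FULL (clear)
  row 6: 3 empty cells -> not full
Total rows cleared: 2

Answer: 2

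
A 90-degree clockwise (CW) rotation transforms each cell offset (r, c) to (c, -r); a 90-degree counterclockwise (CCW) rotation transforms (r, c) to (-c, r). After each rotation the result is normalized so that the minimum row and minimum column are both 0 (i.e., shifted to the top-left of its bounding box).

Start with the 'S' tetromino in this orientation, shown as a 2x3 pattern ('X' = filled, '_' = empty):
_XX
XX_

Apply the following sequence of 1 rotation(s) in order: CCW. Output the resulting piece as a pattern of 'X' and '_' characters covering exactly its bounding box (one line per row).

Start:
_XX
XX_
After rotation 1 (CCW):
X_
XX
_X

Answer: X_
XX
_X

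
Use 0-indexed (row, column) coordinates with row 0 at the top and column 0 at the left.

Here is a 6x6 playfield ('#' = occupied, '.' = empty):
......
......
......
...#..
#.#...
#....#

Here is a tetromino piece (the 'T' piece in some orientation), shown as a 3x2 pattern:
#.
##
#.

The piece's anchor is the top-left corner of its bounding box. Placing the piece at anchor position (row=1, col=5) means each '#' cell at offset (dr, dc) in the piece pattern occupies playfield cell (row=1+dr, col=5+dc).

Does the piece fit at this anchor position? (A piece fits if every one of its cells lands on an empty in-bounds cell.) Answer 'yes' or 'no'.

Check each piece cell at anchor (1, 5):
  offset (0,0) -> (1,5): empty -> OK
  offset (1,0) -> (2,5): empty -> OK
  offset (1,1) -> (2,6): out of bounds -> FAIL
  offset (2,0) -> (3,5): empty -> OK
All cells valid: no

Answer: no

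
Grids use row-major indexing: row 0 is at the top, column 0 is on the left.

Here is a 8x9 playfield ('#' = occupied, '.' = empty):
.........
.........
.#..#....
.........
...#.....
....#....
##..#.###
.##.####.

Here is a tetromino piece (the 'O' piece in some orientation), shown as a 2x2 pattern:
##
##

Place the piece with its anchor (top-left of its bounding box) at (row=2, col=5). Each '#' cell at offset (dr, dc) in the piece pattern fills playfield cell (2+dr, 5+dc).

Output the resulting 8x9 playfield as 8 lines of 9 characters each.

Answer: .........
.........
.#..###..
.....##..
...#.....
....#....
##..#.###
.##.####.

Derivation:
Fill (2+0,5+0) = (2,5)
Fill (2+0,5+1) = (2,6)
Fill (2+1,5+0) = (3,5)
Fill (2+1,5+1) = (3,6)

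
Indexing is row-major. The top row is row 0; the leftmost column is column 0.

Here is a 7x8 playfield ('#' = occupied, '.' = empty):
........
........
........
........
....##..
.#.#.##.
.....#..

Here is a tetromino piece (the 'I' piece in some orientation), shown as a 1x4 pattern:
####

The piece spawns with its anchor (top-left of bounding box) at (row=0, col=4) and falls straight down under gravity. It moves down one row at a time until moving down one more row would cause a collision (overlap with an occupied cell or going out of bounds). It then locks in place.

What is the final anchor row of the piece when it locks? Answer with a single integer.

Spawn at (row=0, col=4). Try each row:
  row 0: fits
  row 1: fits
  row 2: fits
  row 3: fits
  row 4: blocked -> lock at row 3

Answer: 3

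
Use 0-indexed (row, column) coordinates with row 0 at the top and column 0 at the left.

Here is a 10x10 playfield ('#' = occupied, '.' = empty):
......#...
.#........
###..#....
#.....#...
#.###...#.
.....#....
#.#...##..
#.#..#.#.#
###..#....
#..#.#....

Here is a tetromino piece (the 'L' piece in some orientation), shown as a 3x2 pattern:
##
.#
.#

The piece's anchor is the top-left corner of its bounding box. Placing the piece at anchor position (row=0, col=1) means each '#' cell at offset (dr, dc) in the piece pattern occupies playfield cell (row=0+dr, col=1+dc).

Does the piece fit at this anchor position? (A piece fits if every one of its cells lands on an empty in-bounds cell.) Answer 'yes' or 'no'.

Check each piece cell at anchor (0, 1):
  offset (0,0) -> (0,1): empty -> OK
  offset (0,1) -> (0,2): empty -> OK
  offset (1,1) -> (1,2): empty -> OK
  offset (2,1) -> (2,2): occupied ('#') -> FAIL
All cells valid: no

Answer: no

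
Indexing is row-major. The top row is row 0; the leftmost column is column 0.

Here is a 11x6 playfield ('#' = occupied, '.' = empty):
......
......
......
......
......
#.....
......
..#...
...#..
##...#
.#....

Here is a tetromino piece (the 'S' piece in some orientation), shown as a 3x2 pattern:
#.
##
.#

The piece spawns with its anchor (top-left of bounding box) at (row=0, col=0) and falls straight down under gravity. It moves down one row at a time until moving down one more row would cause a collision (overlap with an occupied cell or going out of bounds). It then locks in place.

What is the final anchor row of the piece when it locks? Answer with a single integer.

Spawn at (row=0, col=0). Try each row:
  row 0: fits
  row 1: fits
  row 2: fits
  row 3: fits
  row 4: blocked -> lock at row 3

Answer: 3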